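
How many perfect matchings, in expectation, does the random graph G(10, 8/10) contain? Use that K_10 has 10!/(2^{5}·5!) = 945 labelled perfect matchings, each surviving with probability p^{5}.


K_10 has 10!/(2^{5}·5!) = 945 labelled perfect matchings.
For each such perfect matching H, let X_H = 1 if all 5 edges of H are present in G. Then P[X_H = 1] = p^{5} = (4/5)^{5} = 1024/3125.
Summing the indicators: E[X] = Σ_H E[X_H] = 945 · p^{5} = 945 · 1024/3125 = 193536/625.
Numerically: E[X] ≈ 310.

E[X] = 945 · (4/5)^{5} = 193536/625 ≈ 310.


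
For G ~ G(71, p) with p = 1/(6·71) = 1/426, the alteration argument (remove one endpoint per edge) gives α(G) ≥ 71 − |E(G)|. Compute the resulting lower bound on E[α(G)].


E[|E(G)|] = C(71, 2)·p = 2485 · (1/426) = 35/6.
E[α(G)] ≥ n − E[|E(G)|] = 71 − 35/6 = 391/6.
Numerically: ≈ 65.166667.
(This is only a lower bound; the true E[α(G)] may be larger.)

E[α(G)] ≥ 391/6 ≈ 65.166667.


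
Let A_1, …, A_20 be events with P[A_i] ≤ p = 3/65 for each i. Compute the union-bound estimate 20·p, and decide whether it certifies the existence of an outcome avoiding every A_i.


Union bound: P[∪_{i=1}^{20} A_i] ≤ Σ_i P[A_i] ≤ 20·p = 20·(3/65) = 12/13.
Numerically: 12/13 ≈ 0.923077.
Is 12/13 < 1? YES.
Since P[∪ A_i] ≤ 12/13 < 1, the complement has P[∩ A_i^c] ≥ 1 − 12/13 = 1/13 > 0, so some outcome avoids every A_i.

20·p = 12/13 ≈ 0.923077; existence CERTIFIED by the union bound.


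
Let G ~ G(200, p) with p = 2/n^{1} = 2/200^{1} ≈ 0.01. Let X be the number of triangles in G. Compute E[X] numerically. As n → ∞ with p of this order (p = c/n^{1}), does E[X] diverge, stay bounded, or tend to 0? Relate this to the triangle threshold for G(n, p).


Number of potential triangles: C(200, 3) = 1313400.
Each occurs with probability p³ ≈ (0.01)³ ≈ 1.0000000e-06.
By linearity: E[X] = C(200, 3)·p³ ≈ 1313400 · 1.0000000e-06 ≈ 1.31340.
Here α = 1, so p = 2/n is exactly at the triangle threshold p ~ 1/n. Asymptotically E[X] → c³/6 = 2³/6 = 4/3 ≈ 1.33333, a bounded constant. In this regime the triangle count is asymptotically Poisson(c³/6).

E[X] ≈ 1.31340; in regime p = Θ(1/n^{1}) E[X] stays bounded (at the triangle threshold p ~ 1/n).


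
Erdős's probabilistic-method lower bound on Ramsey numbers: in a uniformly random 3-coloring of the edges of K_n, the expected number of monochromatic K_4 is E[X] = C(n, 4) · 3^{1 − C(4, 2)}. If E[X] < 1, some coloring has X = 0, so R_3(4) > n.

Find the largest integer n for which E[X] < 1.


We need C(n, 4) · 3^{1 − 6} < 1, i.e. C(n, 4) < 3^{6 − 1} = 243.
Check values of n near the boundary:
  n = 5: C(5, 4) = 5; 5 < 243? YES
  n = 6: C(6, 4) = 15; 15 < 243? YES
  n = 7: C(7, 4) = 35; 35 < 243? YES
  n = 8: C(8, 4) = 70; 70 < 243? YES
  n = 9: C(9, 4) = 126; 126 < 243? YES
  n = 10: C(10, 4) = 210; 210 < 243? YES
  n = 11: C(11, 4) = 330; 330 < 243? NO
  n = 12: C(12, 4) = 495; 495 < 243? NO
The largest n with C(n, 4) < 243 is n = 10 (where E[X] = 70/81 ≈ 0.864198). Hence R_3(4) > 10, i.e. R_3(4) ≥ 11.

Largest n = 10; hence R_3(4) > 10.


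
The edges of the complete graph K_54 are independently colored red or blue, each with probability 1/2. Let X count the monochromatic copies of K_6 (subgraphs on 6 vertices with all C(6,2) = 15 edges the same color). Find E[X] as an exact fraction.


Let X = Σ_S X_S over the C(54, 6) = 25827165 subsets S of size 6, where X_S = 1 if the K_6 on S is monochromatic.
For a fixed S, the K_6 on S has C(6, 2) = 15 edges. P[all 15 edges red] = (1/2)^15, and likewise for blue, so P[monochromatic] = 2·(1/2)^15 = 2^{1 − 15} = 1/16384.
By linearity: E[X] = C(54, 6) · 2^{1 − 15} = 25827165 · 1/16384 = 25827165/16384.
Numerically: E[X] ≈ 1576.365051.

E[X] = C(54,6)·2^(1−C(6,2)) = 25827165/16384 ≈ 1576.365051.


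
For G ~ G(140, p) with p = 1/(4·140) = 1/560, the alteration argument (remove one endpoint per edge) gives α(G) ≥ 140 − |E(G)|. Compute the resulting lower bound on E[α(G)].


E[|E(G)|] = C(140, 2)·p = 9730 · (1/560) = 139/8.
E[α(G)] ≥ n − E[|E(G)|] = 140 − 139/8 = 981/8.
Numerically: ≈ 122.6250.
(This is only a lower bound; the true E[α(G)] may be larger.)

E[α(G)] ≥ 981/8 ≈ 122.6250.


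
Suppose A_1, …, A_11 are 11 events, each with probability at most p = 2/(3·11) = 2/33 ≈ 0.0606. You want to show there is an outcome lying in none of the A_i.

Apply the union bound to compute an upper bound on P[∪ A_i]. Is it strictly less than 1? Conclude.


Union bound: P[∪_{i=1}^{11} A_i] ≤ Σ_i P[A_i] ≤ 11·p = 11·(2/33) = 2/3.
Numerically: 2/3 ≈ 0.6667.
Is 2/3 < 1? YES.
Since P[∪ A_i] ≤ 2/3 < 1, the complement has P[∩ A_i^c] ≥ 1 − 2/3 = 1/3 > 0, so some outcome avoids every A_i.

11·p = 2/3 ≈ 0.6667; existence CERTIFIED by the union bound.


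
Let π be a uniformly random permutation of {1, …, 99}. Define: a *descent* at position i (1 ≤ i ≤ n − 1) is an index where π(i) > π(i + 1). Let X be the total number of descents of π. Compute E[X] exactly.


Write X = Σ X_I over i = 1, …, 98, with X_I the indicator of one descent.
There are 98 indicators.
For each fixed i, the pair (π(i), π(i+1)) is a uniformly random ordered pair of distinct values from {1, …, 99}; by symmetry P[π(i) > π(i+1)] = 1/2.
By linearity: E[X] = 98 · (1/2) = (99 − 1) · (1/2) = 49 ≈ 49.000.

E[X] = 49 = 49.000.


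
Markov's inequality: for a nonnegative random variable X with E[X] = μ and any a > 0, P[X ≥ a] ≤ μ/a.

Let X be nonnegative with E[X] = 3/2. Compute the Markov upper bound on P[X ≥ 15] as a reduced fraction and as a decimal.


μ = E[X] = 3/2, a = 15.
Markov: P[X ≥ 15] ≤ μ/a = (3/2)/15 = 1/10.
Numerically: ≈ 0.100000.
(Since a = 15 > μ = 1.500000, the bound 1/10 is < 1 and informative.)

P[X ≥ 15] ≤ 1/10 ≈ 0.100000.


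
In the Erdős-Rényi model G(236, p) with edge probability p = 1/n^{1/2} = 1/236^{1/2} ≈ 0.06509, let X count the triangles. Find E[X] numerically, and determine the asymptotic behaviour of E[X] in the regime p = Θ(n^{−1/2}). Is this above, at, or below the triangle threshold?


Number of potential triangles: C(236, 3) = 2162940.
Each occurs with probability p³ ≈ (0.06509)³ ≈ 2.758240e-04.
By linearity: E[X] = C(236, 3)·p³ ≈ 2162940 · 2.758240e-04 ≈ 596.5907.
Since α = 1/2 < 1, p = c/n^{1/2} ≫ 1/n is above the triangle threshold p ~ 1/n. Asymptotically E[X] ~ (c³/6)·n^{3(1−α)} = (1³/6)·n^{1.5} → ∞; triangles are abundant w.h.p.

E[X] ≈ 596.5907; in regime p = Θ(1/n^{1/2}) E[X] diverges (above the triangle threshold p ~ 1/n).


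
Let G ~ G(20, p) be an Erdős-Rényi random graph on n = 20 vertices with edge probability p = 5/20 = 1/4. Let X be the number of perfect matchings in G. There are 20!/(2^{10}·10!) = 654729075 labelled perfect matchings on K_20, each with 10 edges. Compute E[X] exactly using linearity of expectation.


K_20 has 20!/(2^{10}·10!) = 654729075 labelled perfect matchings.
For each such perfect matching H, let X_H = 1 if all 10 edges of H are present in G. Then P[X_H = 1] = p^{10} = (1/4)^{10} = 1/1048576.
Summing the indicators: E[X] = Σ_H E[X_H] = 654729075 · p^{10} = 654729075 · 1/1048576 = 654729075/1048576.
Numerically: E[X] ≈ 624.4.

E[X] = 654729075 · (1/4)^{10} = 654729075/1048576 ≈ 624.4.


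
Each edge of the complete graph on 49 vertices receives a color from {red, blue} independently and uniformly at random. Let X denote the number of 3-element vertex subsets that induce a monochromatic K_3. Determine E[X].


Let X = Σ_S X_S over the C(49, 3) = 18424 subsets S of size 3, where X_S = 1 if the K_3 on S is monochromatic.
For a fixed S, the K_3 on S has C(3, 2) = 3 edges. P[all 3 edges red] = (1/2)^3, and likewise for blue, so P[monochromatic] = 2·(1/2)^3 = 2^{1 − 3} = 1/4.
Summing: E[X] = C(49, 3) · 2^{1 − 3} = 18424 · 1/4 = 4606.
Numerically: E[X] ≈ 4606.0000.

E[X] = C(49,3)·2^(1−C(3,2)) = 4606 ≈ 4606.0000.


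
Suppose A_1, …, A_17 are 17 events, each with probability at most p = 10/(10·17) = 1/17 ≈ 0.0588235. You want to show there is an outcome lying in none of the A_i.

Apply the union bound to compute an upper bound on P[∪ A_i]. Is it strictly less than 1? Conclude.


Union bound: P[∪_{i=1}^{17} A_i] ≤ Σ_i P[A_i] ≤ 17·p = 17·(1/17) = 1.
Numerically: 1 ≈ 1.0000000.
Is 1 < 1? NO.
Since the bound 1 is ≥ 1, the union bound is uninformative here; it does NOT by itself certify existence.

17·p = 1 ≈ 1.0000000; existence NOT certified by the union bound.


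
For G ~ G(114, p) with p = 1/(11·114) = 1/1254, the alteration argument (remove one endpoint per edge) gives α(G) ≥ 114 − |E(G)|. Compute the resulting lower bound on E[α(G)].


E[|E(G)|] = C(114, 2)·p = 6441 · (1/1254) = 113/22.
E[α(G)] ≥ n − E[|E(G)|] = 114 − 113/22 = 2395/22.
Numerically: ≈ 108.864.
(This is only a lower bound; the true E[α(G)] may be larger.)

E[α(G)] ≥ 2395/22 ≈ 108.864.


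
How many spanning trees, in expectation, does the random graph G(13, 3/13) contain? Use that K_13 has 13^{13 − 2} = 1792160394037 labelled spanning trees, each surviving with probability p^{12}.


K_13 has 13^{13 − 2} = 1792160394037 labelled spanning trees.
For each such spanning tree H, let X_H = 1 if all 12 edges of H are present in G. Then P[X_H = 1] = p^{12} = (3/13)^{12} = 531441/23298085122481.
By linearity: E[X] = Σ_H E[X_H] = 1792160394037 · p^{12} = 1792160394037 · 531441/23298085122481 = 531441/13.
Numerically: E[X] ≈ 40880.

E[X] = 1792160394037 · (3/13)^{12} = 531441/13 ≈ 40880.


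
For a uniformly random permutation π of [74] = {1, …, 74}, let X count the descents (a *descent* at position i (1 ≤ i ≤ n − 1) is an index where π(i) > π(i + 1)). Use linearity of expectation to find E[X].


Write X = Σ X_I over i = 1, …, 73, with X_I the indicator of one descent.
There are 73 indicators.
For each fixed i, the pair (π(i), π(i+1)) is a uniformly random ordered pair of distinct values from {1, …, 74}; by symmetry P[π(i) > π(i+1)] = 1/2.
By linearity: E[X] = 73 · (1/2) = (74 − 1) · (1/2) = 73/2 ≈ 36.50000.

E[X] = 73/2 = 36.50000.


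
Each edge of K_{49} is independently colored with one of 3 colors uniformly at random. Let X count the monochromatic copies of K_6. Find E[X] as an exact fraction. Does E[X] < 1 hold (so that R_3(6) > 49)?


E[X] = C(49, 6) · 3^{1 − 15} = 13983816 · 3^{−14} = 13983816/4782969.
As a reduced fraction: E[X] = 4661272/1594323 ≈ 2.9237.
Is E[X] < 1? NO.
Since E[X] ≥ 1, the first-moment bound is inconclusive at n = 49; it does NOT by itself certify R_3(6) > 49.

E[X] = 4661272/1594323 ≈ 2.9237; E[X] ≥ 1; first-moment method inconclusive here.


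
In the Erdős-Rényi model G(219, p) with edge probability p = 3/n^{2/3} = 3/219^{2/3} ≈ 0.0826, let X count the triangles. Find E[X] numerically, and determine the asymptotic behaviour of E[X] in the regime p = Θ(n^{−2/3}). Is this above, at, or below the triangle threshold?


Number of potential triangles: C(219, 3) = 1726669.
Each occurs with probability p³ ≈ (0.0826)³ ≈ 5.62957e-04.
By linearity: E[X] = C(219, 3)·p³ ≈ 1726669 · 5.62957e-04 ≈ 972.041.
Since α = 2/3 < 1, p = c/n^{2/3} ≫ 1/n is above the triangle threshold p ~ 1/n. Asymptotically E[X] ~ (c³/6)·n^{3(1−α)} = (3³/6)·n^{1} → ∞; triangles are abundant w.h.p.

E[X] ≈ 972.041; in regime p = Θ(1/n^{2/3}) E[X] diverges (above the triangle threshold p ~ 1/n).


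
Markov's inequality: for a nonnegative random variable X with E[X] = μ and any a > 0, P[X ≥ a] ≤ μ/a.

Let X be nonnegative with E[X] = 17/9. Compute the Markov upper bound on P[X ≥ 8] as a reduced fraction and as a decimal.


μ = E[X] = 17/9, a = 8.
Markov: P[X ≥ 8] ≤ μ/a = (17/9)/8 = 17/72.
Numerically: ≈ 0.23611.
(Since a = 8 > μ = 1.88889, the bound 17/72 is < 1 and informative.)

P[X ≥ 8] ≤ 17/72 ≈ 0.23611.


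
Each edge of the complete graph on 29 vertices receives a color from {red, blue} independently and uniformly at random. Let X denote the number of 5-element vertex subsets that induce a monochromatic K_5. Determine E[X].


Let X = Σ_S X_S over the C(29, 5) = 118755 subsets S of size 5, where X_S = 1 if the K_5 on S is monochromatic.
For a fixed S, the K_5 on S has C(5, 2) = 10 edges. P[all 10 edges red] = (1/2)^10, and likewise for blue, so P[monochromatic] = 2·(1/2)^10 = 2^{1 − 10} = 1/512.
By linearity: E[X] = C(29, 5) · 2^{1 − 10} = 118755 · 1/512 = 118755/512.
Numerically: E[X] ≈ 231.94336.

E[X] = C(29,5)·2^(1−C(5,2)) = 118755/512 ≈ 231.94336.


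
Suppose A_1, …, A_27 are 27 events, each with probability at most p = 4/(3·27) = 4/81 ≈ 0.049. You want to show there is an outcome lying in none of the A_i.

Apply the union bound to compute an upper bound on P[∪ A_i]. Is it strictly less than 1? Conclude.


Union bound: P[∪_{i=1}^{27} A_i] ≤ Σ_i P[A_i] ≤ 27·p = 27·(4/81) = 4/3.
Numerically: 4/3 ≈ 1.333.
Is 4/3 < 1? NO.
Since the bound 4/3 is ≥ 1, the union bound is uninformative here; it does NOT by itself certify existence.

27·p = 4/3 ≈ 1.333; existence NOT certified by the union bound.


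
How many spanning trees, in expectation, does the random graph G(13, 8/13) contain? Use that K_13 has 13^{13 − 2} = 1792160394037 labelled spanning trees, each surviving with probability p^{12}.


K_13 has 13^{13 − 2} = 1792160394037 labelled spanning trees.
For each such spanning tree H, let X_H = 1 if all 12 edges of H are present in G. Then P[X_H = 1] = p^{12} = (8/13)^{12} = 68719476736/23298085122481.
By linearity: E[X] = Σ_H E[X_H] = 1792160394037 · p^{12} = 1792160394037 · 68719476736/23298085122481 = 68719476736/13.
Numerically: E[X] ≈ 5.28611e+09.

E[X] = 1792160394037 · (8/13)^{12} = 68719476736/13 ≈ 5.28611e+09.


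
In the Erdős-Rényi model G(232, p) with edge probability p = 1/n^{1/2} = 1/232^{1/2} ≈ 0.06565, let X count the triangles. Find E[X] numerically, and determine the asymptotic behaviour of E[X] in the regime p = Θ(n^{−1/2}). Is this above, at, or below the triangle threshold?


Number of potential triangles: C(232, 3) = 2054360.
Each occurs with probability p³ ≈ (0.06565)³ ≈ 2.829880e-04.
By linearity: E[X] = C(232, 3)·p³ ≈ 2054360 · 2.829880e-04 ≈ 581.3592.
Since α = 1/2 < 1, p = c/n^{1/2} ≫ 1/n is above the triangle threshold p ~ 1/n. Asymptotically E[X] ~ (c³/6)·n^{3(1−α)} = (1³/6)·n^{1.5} → ∞; triangles are abundant w.h.p.

E[X] ≈ 581.3592; in regime p = Θ(1/n^{1/2}) E[X] diverges (above the triangle threshold p ~ 1/n).


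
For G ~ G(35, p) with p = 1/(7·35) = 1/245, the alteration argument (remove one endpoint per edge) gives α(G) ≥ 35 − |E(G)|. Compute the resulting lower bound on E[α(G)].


E[|E(G)|] = C(35, 2)·p = 595 · (1/245) = 17/7.
E[α(G)] ≥ n − E[|E(G)|] = 35 − 17/7 = 228/7.
Numerically: ≈ 32.571429.
(This is only a lower bound; the true E[α(G)] may be larger.)

E[α(G)] ≥ 228/7 ≈ 32.571429.


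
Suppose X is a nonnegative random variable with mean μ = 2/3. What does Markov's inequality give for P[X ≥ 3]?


μ = E[X] = 2/3, a = 3.
Markov: P[X ≥ 3] ≤ μ/a = (2/3)/3 = 2/9.
Numerically: ≈ 0.222.
(Since a = 3 > μ = 0.667, the bound 2/9 is < 1 and informative.)

P[X ≥ 3] ≤ 2/9 ≈ 0.222.


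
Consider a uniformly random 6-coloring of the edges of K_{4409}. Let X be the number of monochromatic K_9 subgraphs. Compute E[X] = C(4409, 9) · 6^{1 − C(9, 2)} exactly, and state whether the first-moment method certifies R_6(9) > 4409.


E[X] = C(4409, 9) · 6^{1 − 36} = 1720875732988608787686577131 · 6^{−35} = 1720875732988608787686577131/1719070799748422591028658176.
As a reduced fraction: E[X] = 573625244329536262562192377/573023599916140863676219392 ≈ 1.001.
Is E[X] < 1? NO.
Since E[X] ≥ 1, the first-moment bound is inconclusive at n = 4409; it does NOT by itself certify R_6(9) > 4409.

E[X] = 573625244329536262562192377/573023599916140863676219392 ≈ 1.001; E[X] ≥ 1; first-moment method inconclusive here.


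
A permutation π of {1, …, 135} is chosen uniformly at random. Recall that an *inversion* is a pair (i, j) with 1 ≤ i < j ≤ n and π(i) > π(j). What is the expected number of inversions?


Write X = Σ X_I over the C(135, 2) = 9045 pairs i < j, with X_I the indicator of one inversion.
There are 9045 indicators.
For each fixed pair i < j, the values π(i) and π(j) are two distinct elements of {1, …, 135} in uniformly random order; by symmetry P[π(i) > π(j)] = 1/2.
By linearity: E[X] = 9045 · (1/2) = C(135, 2) · (1/2) = 9045/2 = 9045/2 ≈ 4522.500.

E[X] = 9045/2 = 4522.500.


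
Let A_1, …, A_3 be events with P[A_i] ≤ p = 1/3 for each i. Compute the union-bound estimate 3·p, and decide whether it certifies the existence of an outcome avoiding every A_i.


Union bound: P[∪_{i=1}^{3} A_i] ≤ Σ_i P[A_i] ≤ 3·p = 3·(1/3) = 1.
Numerically: 1 ≈ 1.0000.
Is 1 < 1? NO.
Since the bound 1 is ≥ 1, the union bound is uninformative here; it does NOT by itself certify existence.

3·p = 1 ≈ 1.0000; existence NOT certified by the union bound.


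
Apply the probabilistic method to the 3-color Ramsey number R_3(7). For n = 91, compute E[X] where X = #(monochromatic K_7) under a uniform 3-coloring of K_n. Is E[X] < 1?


E[X] = C(91, 7) · 3^{1 − 21} = 8093990190 · 3^{−20} = 8093990190/3486784401.
As a reduced fraction: E[X] = 2697996730/1162261467 ≈ 2.3213.
Is E[X] < 1? NO.
Since E[X] ≥ 1, the first-moment bound is inconclusive at n = 91; it does NOT by itself certify R_3(7) > 91.

E[X] = 2697996730/1162261467 ≈ 2.3213; E[X] ≥ 1; first-moment method inconclusive here.


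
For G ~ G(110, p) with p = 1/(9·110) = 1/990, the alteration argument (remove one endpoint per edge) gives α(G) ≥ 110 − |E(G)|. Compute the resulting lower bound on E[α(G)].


E[|E(G)|] = C(110, 2)·p = 5995 · (1/990) = 109/18.
E[α(G)] ≥ n − E[|E(G)|] = 110 − 109/18 = 1871/18.
Numerically: ≈ 103.94444.
(This is only a lower bound; the true E[α(G)] may be larger.)

E[α(G)] ≥ 1871/18 ≈ 103.94444.


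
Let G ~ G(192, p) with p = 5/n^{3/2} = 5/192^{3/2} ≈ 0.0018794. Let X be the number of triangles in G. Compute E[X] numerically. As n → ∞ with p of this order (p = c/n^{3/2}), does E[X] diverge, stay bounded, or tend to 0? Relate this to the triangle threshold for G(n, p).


Number of potential triangles: C(192, 3) = 1161280.
Each occurs with probability p³ ≈ (0.0018794)³ ≈ 6.63826345e-09.
By linearity: E[X] = C(192, 3)·p³ ≈ 1161280 · 6.63826345e-09 ≈ 0.007709.
Since α = 3/2 > 1, p = c/n^{3/2} = o(1/n) is below the triangle threshold p ~ 1/n. Asymptotically E[X] ~ (c³/6)·n^{3(1−α)} = (5³/6)·n^{-1.5} → 0, so by Markov's inequality G has no triangles w.h.p.

E[X] ≈ 0.007709; in regime p = Θ(1/n^{3/2}) E[X] tends to 0 (below the triangle threshold p ~ 1/n).


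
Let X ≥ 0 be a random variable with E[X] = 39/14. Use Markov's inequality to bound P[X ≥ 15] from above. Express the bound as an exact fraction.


μ = E[X] = 39/14, a = 15.
Markov: P[X ≥ 15] ≤ μ/a = (39/14)/15 = 13/70.
Numerically: ≈ 0.186.
(Since a = 15 > μ = 2.786, the bound 13/70 is < 1 and informative.)

P[X ≥ 15] ≤ 13/70 ≈ 0.186.


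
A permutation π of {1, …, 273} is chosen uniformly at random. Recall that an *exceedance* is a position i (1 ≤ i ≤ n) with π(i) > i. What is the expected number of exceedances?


Write X = Σ_{i=1}^{273} X_i, where X_i = 1_{π(i) > i}.
For each fixed i, π(i) is uniform over {1, …, 273} (marginal of a uniform permutation), so P[π(i) > i] = (n − i)/n. Summing: Σ_{i=1}^{273} (n − i)/n = (0 + 1 + … + 272)/273 = 273(273 − 1)/(2·273) = (273 − 1)/2.
Hence E[X] = Σ_{i=1}^{273} (273 − i)/273 = 136 ≈ 136.000000.

E[X] = 136 = 136.000000.


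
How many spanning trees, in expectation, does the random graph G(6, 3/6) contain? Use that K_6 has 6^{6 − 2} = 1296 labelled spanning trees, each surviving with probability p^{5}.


K_6 has 6^{6 − 2} = 1296 labelled spanning trees.
For each such spanning tree H, let X_H = 1 if all 5 edges of H are present in G. Then P[X_H = 1] = p^{5} = (1/2)^{5} = 1/32.
Summing the indicators: E[X] = Σ_H E[X_H] = 1296 · p^{5} = 1296 · 1/32 = 81/2.
Numerically: E[X] ≈ 40.5.

E[X] = 1296 · (1/2)^{5} = 81/2 ≈ 40.5.


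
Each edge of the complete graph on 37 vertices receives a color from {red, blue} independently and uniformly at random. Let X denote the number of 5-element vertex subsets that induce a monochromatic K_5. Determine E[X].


Let X = Σ_S X_S over the C(37, 5) = 435897 subsets S of size 5, where X_S = 1 if the K_5 on S is monochromatic.
For a fixed S, the K_5 on S has C(5, 2) = 10 edges. P[all 10 edges red] = (1/2)^10, and likewise for blue, so P[monochromatic] = 2·(1/2)^10 = 2^{1 − 10} = 1/512.
By linearity: E[X] = C(37, 5) · 2^{1 − 10} = 435897 · 1/512 = 435897/512.
Numerically: E[X] ≈ 851.3613.

E[X] = C(37,5)·2^(1−C(5,2)) = 435897/512 ≈ 851.3613.


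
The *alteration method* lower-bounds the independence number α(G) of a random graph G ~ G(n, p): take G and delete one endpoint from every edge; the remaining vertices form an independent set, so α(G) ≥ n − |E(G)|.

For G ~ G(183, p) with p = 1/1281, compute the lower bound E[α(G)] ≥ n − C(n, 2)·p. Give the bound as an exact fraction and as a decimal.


E[|E(G)|] = C(183, 2)·p = 16653 · (1/1281) = 13.
E[α(G)] ≥ n − E[|E(G)|] = 183 − 13 = 170.
Numerically: ≈ 170.000000.
(This is only a lower bound; the true E[α(G)] may be larger.)

E[α(G)] ≥ 170 ≈ 170.000000.


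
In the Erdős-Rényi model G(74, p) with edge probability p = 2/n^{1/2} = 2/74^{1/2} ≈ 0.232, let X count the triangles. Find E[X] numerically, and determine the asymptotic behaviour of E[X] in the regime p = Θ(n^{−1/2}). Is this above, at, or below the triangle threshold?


Number of potential triangles: C(74, 3) = 64824.
Each occurs with probability p³ ≈ (0.232)³ ≈ 1.25673e-02.
By linearity: E[X] = C(74, 3)·p³ ≈ 64824 · 1.25673e-02 ≈ 814.663.
Since α = 1/2 < 1, p = c/n^{1/2} ≫ 1/n is above the triangle threshold p ~ 1/n. Asymptotically E[X] ~ (c³/6)·n^{3(1−α)} = (2³/6)·n^{1.5} → ∞; triangles are abundant w.h.p.

E[X] ≈ 814.663; in regime p = Θ(1/n^{1/2}) E[X] diverges (above the triangle threshold p ~ 1/n).


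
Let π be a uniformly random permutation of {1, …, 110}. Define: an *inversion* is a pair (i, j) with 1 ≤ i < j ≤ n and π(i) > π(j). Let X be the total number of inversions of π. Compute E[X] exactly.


Write X = Σ X_I over the C(110, 2) = 5995 pairs i < j, with X_I the indicator of one inversion.
There are 5995 indicators.
For each fixed pair i < j, the values π(i) and π(j) are two distinct elements of {1, …, 110} in uniformly random order; by symmetry P[π(i) > π(j)] = 1/2.
By linearity: E[X] = 5995 · (1/2) = C(110, 2) · (1/2) = 5995/2 = 5995/2 ≈ 2997.50000.

E[X] = 5995/2 = 2997.50000.


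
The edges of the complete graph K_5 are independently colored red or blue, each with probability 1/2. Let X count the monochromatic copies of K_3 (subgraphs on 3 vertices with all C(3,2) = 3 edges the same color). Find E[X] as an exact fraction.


Let X = Σ_S X_S over the C(5, 3) = 10 subsets S of size 3, where X_S = 1 if the K_3 on S is monochromatic.
For a fixed S, the K_3 on S has C(3, 2) = 3 edges. P[all 3 edges red] = (1/2)^3, and likewise for blue, so P[monochromatic] = 2·(1/2)^3 = 2^{1 − 3} = 1/4.
By linearity: E[X] = C(5, 3) · 2^{1 − 3} = 10 · 1/4 = 5/2.
Numerically: E[X] ≈ 2.5000.

E[X] = C(5,3)·2^(1−C(3,2)) = 5/2 ≈ 2.5000.


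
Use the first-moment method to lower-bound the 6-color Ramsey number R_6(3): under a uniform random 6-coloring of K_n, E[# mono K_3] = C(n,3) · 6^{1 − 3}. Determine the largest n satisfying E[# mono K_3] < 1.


We need C(n, 3) · 6^{1 − 3} < 1, i.e. C(n, 3) < 6^{3 − 1} = 36.
Check values of n near the boundary:
  n = 3: C(3, 3) = 1; 1 < 36? YES
  n = 4: C(4, 3) = 4; 4 < 36? YES
  n = 5: C(5, 3) = 10; 10 < 36? YES
  n = 6: C(6, 3) = 20; 20 < 36? YES
  n = 7: C(7, 3) = 35; 35 < 36? YES
  n = 8: C(8, 3) = 56; 56 < 36? NO
The largest n with C(n, 3) < 36 is n = 7 (where E[X] = 35/36 ≈ 0.97222). Hence R_6(3) > 7, i.e. R_6(3) ≥ 8.

Largest n = 7; hence R_6(3) > 7.


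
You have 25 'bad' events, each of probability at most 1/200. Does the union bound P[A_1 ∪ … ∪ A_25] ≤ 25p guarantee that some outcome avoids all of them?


Union bound: P[∪_{i=1}^{25} A_i] ≤ Σ_i P[A_i] ≤ 25·p = 25·(1/200) = 1/8.
Numerically: 1/8 ≈ 0.1250.
Is 1/8 < 1? YES.
Since P[∪ A_i] ≤ 1/8 < 1, the complement has P[∩ A_i^c] ≥ 1 − 1/8 = 7/8 > 0, so some outcome avoids every A_i.

25·p = 1/8 ≈ 0.1250; existence CERTIFIED by the union bound.


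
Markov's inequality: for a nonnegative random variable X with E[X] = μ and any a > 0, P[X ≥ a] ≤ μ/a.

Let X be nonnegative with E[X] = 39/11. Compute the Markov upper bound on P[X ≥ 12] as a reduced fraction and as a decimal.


μ = E[X] = 39/11, a = 12.
Markov: P[X ≥ 12] ≤ μ/a = (39/11)/12 = 13/44.
Numerically: ≈ 0.295455.
(Since a = 12 > μ = 3.545455, the bound 13/44 is < 1 and informative.)

P[X ≥ 12] ≤ 13/44 ≈ 0.295455.


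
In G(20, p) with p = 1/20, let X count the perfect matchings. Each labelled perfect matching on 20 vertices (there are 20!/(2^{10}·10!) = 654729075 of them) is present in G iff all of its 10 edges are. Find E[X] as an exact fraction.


K_20 has 20!/(2^{10}·10!) = 654729075 labelled perfect matchings.
For each such perfect matching H, let X_H = 1 if all 10 edges of H are present in G. Then P[X_H = 1] = p^{10} = (1/20)^{10} = 1/10240000000000.
By linearity of expectation: E[X] = Σ_H E[X_H] = 654729075 · p^{10} = 654729075 · 1/10240000000000 = 26189163/409600000000.
Numerically: E[X] ≈ 6.39384e-05.

E[X] = 654729075 · (1/20)^{10} = 26189163/409600000000 ≈ 6.39384e-05.


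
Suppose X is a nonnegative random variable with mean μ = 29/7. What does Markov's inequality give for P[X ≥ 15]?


μ = E[X] = 29/7, a = 15.
Markov: P[X ≥ 15] ≤ μ/a = (29/7)/15 = 29/105.
Numerically: ≈ 0.2762.
(Since a = 15 > μ = 4.1429, the bound 29/105 is < 1 and informative.)

P[X ≥ 15] ≤ 29/105 ≈ 0.2762.


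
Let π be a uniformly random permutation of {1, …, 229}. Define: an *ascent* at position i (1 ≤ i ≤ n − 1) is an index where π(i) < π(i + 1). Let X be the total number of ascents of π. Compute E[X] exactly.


Write X = Σ X_I over i = 1, …, 228, with X_I the indicator of one ascent.
There are 228 indicators.
For each fixed i, the pair (π(i), π(i+1)) is a uniformly random ordered pair of distinct values from {1, …, 229}; by symmetry P[π(i) < π(i+1)] = 1/2.
By linearity: E[X] = 228 · (1/2) = (229 − 1) · (1/2) = 114 ≈ 114.0000.

E[X] = 114 = 114.0000.


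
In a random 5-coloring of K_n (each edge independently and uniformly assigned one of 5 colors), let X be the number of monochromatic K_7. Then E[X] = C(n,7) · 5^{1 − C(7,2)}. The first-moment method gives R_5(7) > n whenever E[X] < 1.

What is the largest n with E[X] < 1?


We need C(n, 7) · 5^{1 − 21} < 1, i.e. C(n, 7) < 5^{21 − 1} = 95367431640625.
Check values of n near the boundary:
  n = 337: C(337, 7) = 91989916924632; 91989916924632 < 95367431640625? YES
  n = 338: C(338, 7) = 93935323022736; 93935323022736 < 95367431640625? YES
  n = 339: C(339, 7) = 95915887062372; 95915887062372 < 95367431640625? NO
  n = 340: C(340, 7) = 97932136940560; 97932136940560 < 95367431640625? NO
The largest n with C(n, 7) < 95367431640625 is n = 338 (where E[X] = 93935323022736/95367431640625 ≈ 0.985). Hence R_5(7) > 338, i.e. R_5(7) ≥ 339.

Largest n = 338; hence R_5(7) > 338.


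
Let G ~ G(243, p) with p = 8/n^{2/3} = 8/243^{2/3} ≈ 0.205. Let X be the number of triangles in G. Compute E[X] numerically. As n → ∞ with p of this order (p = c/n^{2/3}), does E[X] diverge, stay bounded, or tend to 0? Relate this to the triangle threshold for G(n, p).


Number of potential triangles: C(243, 3) = 2362041.
Each occurs with probability p³ ≈ (0.205)³ ≈ 8.67076e-03.
By linearity: E[X] = C(243, 3)·p³ ≈ 2362041 · 8.67076e-03 ≈ 20480.702.
Since α = 2/3 < 1, p = c/n^{2/3} ≫ 1/n is above the triangle threshold p ~ 1/n. Asymptotically E[X] ~ (c³/6)·n^{3(1−α)} = (8³/6)·n^{1} → ∞; triangles are abundant w.h.p.

E[X] ≈ 20480.702; in regime p = Θ(1/n^{2/3}) E[X] diverges (above the triangle threshold p ~ 1/n).


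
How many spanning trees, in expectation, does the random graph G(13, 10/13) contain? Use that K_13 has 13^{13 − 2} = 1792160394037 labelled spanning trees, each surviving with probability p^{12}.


K_13 has 13^{13 − 2} = 1792160394037 labelled spanning trees.
For each such spanning tree H, let X_H = 1 if all 12 edges of H are present in G. Then P[X_H = 1] = p^{12} = (10/13)^{12} = 1000000000000/23298085122481.
By linearity of expectation: E[X] = Σ_H E[X_H] = 1792160394037 · p^{12} = 1792160394037 · 1000000000000/23298085122481 = 1000000000000/13.
Numerically: E[X] ≈ 7.692e+10.

E[X] = 1792160394037 · (10/13)^{12} = 1000000000000/13 ≈ 7.692e+10.


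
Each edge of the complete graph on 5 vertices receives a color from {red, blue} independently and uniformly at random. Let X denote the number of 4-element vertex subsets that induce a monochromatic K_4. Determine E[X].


Let X = Σ_S X_S over the C(5, 4) = 5 subsets S of size 4, where X_S = 1 if the K_4 on S is monochromatic.
For a fixed S, the K_4 on S has C(4, 2) = 6 edges. P[all 6 edges red] = (1/2)^6, and likewise for blue, so P[monochromatic] = 2·(1/2)^6 = 2^{1 − 6} = 1/32.
Summing: E[X] = C(5, 4) · 2^{1 − 6} = 5 · 1/32 = 5/32.
Numerically: E[X] ≈ 0.156250.

E[X] = C(5,4)·2^(1−C(4,2)) = 5/32 ≈ 0.156250.


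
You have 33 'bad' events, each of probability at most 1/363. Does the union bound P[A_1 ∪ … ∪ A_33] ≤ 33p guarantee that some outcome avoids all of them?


Union bound: P[∪_{i=1}^{33} A_i] ≤ Σ_i P[A_i] ≤ 33·p = 33·(1/363) = 1/11.
Numerically: 1/11 ≈ 0.0909.
Is 1/11 < 1? YES.
Since P[∪ A_i] ≤ 1/11 < 1, the complement has P[∩ A_i^c] ≥ 1 − 1/11 = 10/11 > 0, so some outcome avoids every A_i.

33·p = 1/11 ≈ 0.0909; existence CERTIFIED by the union bound.


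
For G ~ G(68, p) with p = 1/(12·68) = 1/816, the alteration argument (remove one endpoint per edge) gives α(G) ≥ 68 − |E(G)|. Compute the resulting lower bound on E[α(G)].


E[|E(G)|] = C(68, 2)·p = 2278 · (1/816) = 67/24.
E[α(G)] ≥ n − E[|E(G)|] = 68 − 67/24 = 1565/24.
Numerically: ≈ 65.2083.
(This is only a lower bound; the true E[α(G)] may be larger.)

E[α(G)] ≥ 1565/24 ≈ 65.2083.


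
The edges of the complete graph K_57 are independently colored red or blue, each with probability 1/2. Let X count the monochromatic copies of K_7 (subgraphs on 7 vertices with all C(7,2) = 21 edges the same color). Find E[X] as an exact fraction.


Let X = Σ_S X_S over the C(57, 7) = 264385836 subsets S of size 7, where X_S = 1 if the K_7 on S is monochromatic.
For a fixed S, the K_7 on S has C(7, 2) = 21 edges. P[all 21 edges red] = (1/2)^21, and likewise for blue, so P[monochromatic] = 2·(1/2)^21 = 2^{1 − 21} = 1/1048576.
By linearity: E[X] = C(57, 7) · 2^{1 − 21} = 264385836 · 1/1048576 = 66096459/262144.
Numerically: E[X] ≈ 252.13798.

E[X] = C(57,7)·2^(1−C(7,2)) = 66096459/262144 ≈ 252.13798.


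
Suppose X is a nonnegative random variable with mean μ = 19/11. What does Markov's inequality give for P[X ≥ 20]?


μ = E[X] = 19/11, a = 20.
Markov: P[X ≥ 20] ≤ μ/a = (19/11)/20 = 19/220.
Numerically: ≈ 0.086364.
(Since a = 20 > μ = 1.727273, the bound 19/220 is < 1 and informative.)

P[X ≥ 20] ≤ 19/220 ≈ 0.086364.


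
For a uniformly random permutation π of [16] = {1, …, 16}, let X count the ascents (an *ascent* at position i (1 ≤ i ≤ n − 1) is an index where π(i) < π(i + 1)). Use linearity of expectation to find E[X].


Write X = Σ X_I over i = 1, …, 15, with X_I the indicator of one ascent.
There are 15 indicators.
For each fixed i, the pair (π(i), π(i+1)) is a uniformly random ordered pair of distinct values from {1, …, 16}; by symmetry P[π(i) < π(i+1)] = 1/2.
By linearity: E[X] = 15 · (1/2) = (16 − 1) · (1/2) = 15/2 ≈ 7.500000.

E[X] = 15/2 = 7.500000.


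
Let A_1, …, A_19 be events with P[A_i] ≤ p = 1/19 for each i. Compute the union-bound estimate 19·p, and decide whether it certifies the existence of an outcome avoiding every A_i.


Union bound: P[∪_{i=1}^{19} A_i] ≤ Σ_i P[A_i] ≤ 19·p = 19·(1/19) = 1.
Numerically: 1 ≈ 1.000000.
Is 1 < 1? NO.
Since the bound 1 is ≥ 1, the union bound is uninformative here; it does NOT by itself certify existence.

19·p = 1 ≈ 1.000000; existence NOT certified by the union bound.


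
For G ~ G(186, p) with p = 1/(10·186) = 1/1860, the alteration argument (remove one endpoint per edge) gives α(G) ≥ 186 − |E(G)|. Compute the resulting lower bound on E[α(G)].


E[|E(G)|] = C(186, 2)·p = 17205 · (1/1860) = 37/4.
E[α(G)] ≥ n − E[|E(G)|] = 186 − 37/4 = 707/4.
Numerically: ≈ 176.75000.
(This is only a lower bound; the true E[α(G)] may be larger.)

E[α(G)] ≥ 707/4 ≈ 176.75000.


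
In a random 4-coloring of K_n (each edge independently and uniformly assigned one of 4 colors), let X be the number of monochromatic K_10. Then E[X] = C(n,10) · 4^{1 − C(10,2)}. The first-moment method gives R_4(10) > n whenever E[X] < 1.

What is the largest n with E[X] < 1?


We need C(n, 10) · 4^{1 − 45} < 1, i.e. C(n, 10) < 4^{45 − 1} = 309485009821345068724781056.
Check values of n near the boundary:
  n = 2017: C(2017, 10) = 300324964434452596180990448; 300324964434452596180990448 < 309485009821345068724781056? YES
  n = 2018: C(2018, 10) = 301820606687612220663963508; 301820606687612220663963508 < 309485009821345068724781056? YES
  n = 2019: C(2019, 10) = 303322949179835278009229628; 303322949179835278009229628 < 309485009821345068724781056? YES
  n = 2020: C(2020, 10) = 304832018578739931133653656; 304832018578739931133653656 < 309485009821345068724781056? YES
  n = 2021: C(2021, 10) = 306347841644770462864800616; 306347841644770462864800616 < 309485009821345068724781056? YES
  n = 2022: C(2022, 10) = 307870445231474093395937796; 307870445231474093395937796 < 309485009821345068724781056? YES
  n = 2023: C(2023, 10) = 309399856285778485315440716; 309399856285778485315440716 < 309485009821345068724781056? YES
  n = 2024: C(2024, 10) = 310936101848269937576192656; 310936101848269937576192656 < 309485009821345068724781056? NO
The largest n with C(n, 10) < 309485009821345068724781056 is n = 2023 (where E[X] = 77349964071444621328860179/77371252455336267181195264 ≈ 0.99972). Hence R_4(10) > 2023, i.e. R_4(10) ≥ 2024.

Largest n = 2023; hence R_4(10) > 2023.


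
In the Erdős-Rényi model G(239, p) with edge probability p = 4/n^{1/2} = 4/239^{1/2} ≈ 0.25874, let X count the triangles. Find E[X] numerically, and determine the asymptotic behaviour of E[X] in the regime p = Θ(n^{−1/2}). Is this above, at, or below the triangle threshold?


Number of potential triangles: C(239, 3) = 2246839.
Each occurs with probability p³ ≈ (0.25874)³ ≈ 1.7321405e-02.
By linearity: E[X] = C(239, 3)·p³ ≈ 2246839 · 1.7321405e-02 ≈ 38918.40885.
Since α = 1/2 < 1, p = c/n^{1/2} ≫ 1/n is above the triangle threshold p ~ 1/n. Asymptotically E[X] ~ (c³/6)·n^{3(1−α)} = (4³/6)·n^{1.5} → ∞; triangles are abundant w.h.p.

E[X] ≈ 38918.40885; in regime p = Θ(1/n^{1/2}) E[X] diverges (above the triangle threshold p ~ 1/n).


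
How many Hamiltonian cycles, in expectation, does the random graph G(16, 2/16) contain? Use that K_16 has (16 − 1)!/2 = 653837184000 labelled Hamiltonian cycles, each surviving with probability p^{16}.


K_16 has (16 − 1)!/2 = 653837184000 labelled Hamiltonian cycles.
For each such Hamiltonian cycle H, let X_H = 1 if all 16 edges of H are present in G. Then P[X_H = 1] = p^{16} = (1/8)^{16} = 1/281474976710656.
By linearity: E[X] = Σ_H E[X_H] = 653837184000 · p^{16} = 653837184000 · 1/281474976710656 = 638512875/274877906944.
Numerically: E[X] ≈ 0.00232.

E[X] = 653837184000 · (1/8)^{16} = 638512875/274877906944 ≈ 0.00232.


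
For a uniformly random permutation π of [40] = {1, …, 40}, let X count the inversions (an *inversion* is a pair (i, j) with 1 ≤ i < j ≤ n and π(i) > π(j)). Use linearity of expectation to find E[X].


Write X = Σ X_I over the C(40, 2) = 780 pairs i < j, with X_I the indicator of one inversion.
There are 780 indicators.
For each fixed pair i < j, the values π(i) and π(j) are two distinct elements of {1, …, 40} in uniformly random order; by symmetry P[π(i) > π(j)] = 1/2.
By linearity: E[X] = 780 · (1/2) = C(40, 2) · (1/2) = 780/2 = 390 ≈ 390.000000.

E[X] = 390 = 390.000000.


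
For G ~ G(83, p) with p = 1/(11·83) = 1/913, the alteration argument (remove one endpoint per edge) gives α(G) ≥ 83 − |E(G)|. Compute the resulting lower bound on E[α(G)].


E[|E(G)|] = C(83, 2)·p = 3403 · (1/913) = 41/11.
E[α(G)] ≥ n − E[|E(G)|] = 83 − 41/11 = 872/11.
Numerically: ≈ 79.272727.
(This is only a lower bound; the true E[α(G)] may be larger.)

E[α(G)] ≥ 872/11 ≈ 79.272727.


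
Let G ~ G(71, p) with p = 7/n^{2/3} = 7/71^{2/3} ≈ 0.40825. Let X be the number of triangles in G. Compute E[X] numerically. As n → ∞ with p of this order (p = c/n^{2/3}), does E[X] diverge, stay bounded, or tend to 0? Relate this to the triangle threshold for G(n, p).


Number of potential triangles: C(71, 3) = 57155.
Each occurs with probability p³ ≈ (0.40825)³ ≈ 6.8042055e-02.
By linearity: E[X] = C(71, 3)·p³ ≈ 57155 · 6.8042055e-02 ≈ 3888.94366.
Since α = 2/3 < 1, p = c/n^{2/3} ≫ 1/n is above the triangle threshold p ~ 1/n. Asymptotically E[X] ~ (c³/6)·n^{3(1−α)} = (7³/6)·n^{1} → ∞; triangles are abundant w.h.p.

E[X] ≈ 3888.94366; in regime p = Θ(1/n^{2/3}) E[X] diverges (above the triangle threshold p ~ 1/n).


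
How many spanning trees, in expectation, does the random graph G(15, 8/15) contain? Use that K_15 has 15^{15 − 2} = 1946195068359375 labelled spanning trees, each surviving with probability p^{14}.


K_15 has 15^{15 − 2} = 1946195068359375 labelled spanning trees.
For each such spanning tree H, let X_H = 1 if all 14 edges of H are present in G. Then P[X_H = 1] = p^{14} = (8/15)^{14} = 4398046511104/29192926025390625.
By linearity of expectation: E[X] = Σ_H E[X_H] = 1946195068359375 · p^{14} = 1946195068359375 · 4398046511104/29192926025390625 = 4398046511104/15.
Numerically: E[X] ≈ 2.93203e+11.

E[X] = 1946195068359375 · (8/15)^{14} = 4398046511104/15 ≈ 2.93203e+11.


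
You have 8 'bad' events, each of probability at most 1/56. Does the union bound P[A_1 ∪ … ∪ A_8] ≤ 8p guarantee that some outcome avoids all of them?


Union bound: P[∪_{i=1}^{8} A_i] ≤ Σ_i P[A_i] ≤ 8·p = 8·(1/56) = 1/7.
Numerically: 1/7 ≈ 0.143.
Is 1/7 < 1? YES.
Since P[∪ A_i] ≤ 1/7 < 1, the complement has P[∩ A_i^c] ≥ 1 − 1/7 = 6/7 > 0, so some outcome avoids every A_i.

8·p = 1/7 ≈ 0.143; existence CERTIFIED by the union bound.


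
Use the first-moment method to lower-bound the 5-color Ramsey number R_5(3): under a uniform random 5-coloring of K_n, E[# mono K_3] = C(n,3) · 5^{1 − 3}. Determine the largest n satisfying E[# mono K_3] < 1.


We need C(n, 3) · 5^{1 − 3} < 1, i.e. C(n, 3) < 5^{3 − 1} = 25.
Check values of n near the boundary:
  n = 3: C(3, 3) = 1; 1 < 25? YES
  n = 4: C(4, 3) = 4; 4 < 25? YES
  n = 5: C(5, 3) = 10; 10 < 25? YES
  n = 6: C(6, 3) = 20; 20 < 25? YES
  n = 7: C(7, 3) = 35; 35 < 25? NO
The largest n with C(n, 3) < 25 is n = 6 (where E[X] = 4/5 ≈ 0.800). Hence R_5(3) > 6, i.e. R_5(3) ≥ 7.

Largest n = 6; hence R_5(3) > 6.


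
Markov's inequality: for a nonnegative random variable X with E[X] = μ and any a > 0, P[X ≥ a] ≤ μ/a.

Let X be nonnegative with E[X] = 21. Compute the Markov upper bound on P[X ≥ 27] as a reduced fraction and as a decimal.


μ = E[X] = 21, a = 27.
Markov: P[X ≥ 27] ≤ μ/a = (21)/27 = 7/9.
Numerically: ≈ 0.77778.
(Since a = 27 > μ = 21.00000, the bound 7/9 is < 1 and informative.)

P[X ≥ 27] ≤ 7/9 ≈ 0.77778.
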